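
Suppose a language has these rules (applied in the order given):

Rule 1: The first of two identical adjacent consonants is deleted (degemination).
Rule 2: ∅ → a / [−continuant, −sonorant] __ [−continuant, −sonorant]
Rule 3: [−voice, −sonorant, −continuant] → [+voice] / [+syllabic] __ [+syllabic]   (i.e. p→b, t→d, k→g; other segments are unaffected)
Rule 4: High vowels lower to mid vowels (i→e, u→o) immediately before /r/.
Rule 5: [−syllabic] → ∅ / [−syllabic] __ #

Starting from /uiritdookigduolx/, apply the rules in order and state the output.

Rule 1 (degemination): no segment meets the environment; /uiritdookigduolx/ is unchanged.
Rule 2 (stop-cluster a-epenthesis): /t/ and /d/ form a stop–stop cluster, so [a] is inserted between them. /g/ and /d/ form a stop–stop cluster, so [a] is inserted between them. /uiritdookigduolx/ → uiritadookigaduolx.
Rule 3 (intervocalic voicing): /t/ is a voiceless stop between vowels /i/ and /a/, so it voices to [d]. /k/ is a voiceless stop between vowels /o/ and /i/, so it voices to [g]. /uiritadookigaduolx/ → uiridadoogigaduolx.
Rule 4 (pre-rhotic lowering): /i/ is a high vowel immediately before /r/, so it lowers to [e]. /uiridadoogigaduolx/ → ueridadoogigaduolx.
Rule 5 (final cluster simplification): /x/ is the second consonant of a word-final cluster /lx/, so it deletes. /ueridadoogigaduolx/ → ueridadoogigaduol.

ueridadoogigaduol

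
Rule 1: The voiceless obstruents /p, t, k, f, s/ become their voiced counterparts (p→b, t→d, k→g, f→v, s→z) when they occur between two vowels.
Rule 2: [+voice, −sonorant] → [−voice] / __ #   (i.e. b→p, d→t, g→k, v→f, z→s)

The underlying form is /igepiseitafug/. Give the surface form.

Rule 1 (intervocalic voicing): /p/ is a voiceless obstruent between vowels /e/ and /i/, so it voices to [b]. /s/ is a voiceless obstruent between vowels /i/ and /e/, so it voices to [z]. /t/ is a voiceless obstruent between vowels /i/ and /a/, so it voices to [d]. /f/ is a voiceless obstruent between vowels /a/ and /u/, so it voices to [v]. /igepiseitafug/ → igebizeidavug.
Rule 2 (final devoicing): /g/ is a voiced obstruent in word-final position, so it devoices to [k]. /igebizeidavug/ → igebizeidavuk.

igebizeidavuk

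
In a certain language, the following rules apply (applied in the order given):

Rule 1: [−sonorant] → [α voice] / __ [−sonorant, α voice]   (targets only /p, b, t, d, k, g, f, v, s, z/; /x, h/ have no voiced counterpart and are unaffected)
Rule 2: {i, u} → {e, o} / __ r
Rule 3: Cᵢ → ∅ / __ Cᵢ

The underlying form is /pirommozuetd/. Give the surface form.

Rule 1 (regressive voicing assimilation): /t/ precedes the voiced obstruent /d/, so it voices to [d] by assimilation. /pirommozuetd/ → pirommozuedd.
Rule 2 (pre-rhotic lowering): /i/ is a high vowel immediately before /r/, so it lowers to [e]. /pirommozuedd/ → perommozuedd.
Rule 3 (degemination): /mm/ is a geminate; the first /m/ deletes. /dd/ is a geminate; the first /d/ deletes. /perommozuedd/ → peromozued.

peromozued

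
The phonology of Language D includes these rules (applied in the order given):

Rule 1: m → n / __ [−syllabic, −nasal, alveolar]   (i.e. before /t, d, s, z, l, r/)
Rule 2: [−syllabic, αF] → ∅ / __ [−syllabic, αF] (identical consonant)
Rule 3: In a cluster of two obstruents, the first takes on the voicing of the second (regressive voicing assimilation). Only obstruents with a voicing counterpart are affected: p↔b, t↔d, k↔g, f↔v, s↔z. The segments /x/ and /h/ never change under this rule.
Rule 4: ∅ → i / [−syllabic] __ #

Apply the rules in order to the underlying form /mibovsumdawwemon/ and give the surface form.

Rule 1 (nasal place assimilation): /m/ precedes the alveolar consonant /d/, so it assimilates in place to [n]. /mibovsumdawwemon/ → mibovsundawwemon.
Rule 2 (degemination): /ww/ is a geminate; the first /w/ deletes. /mibovsundawwemon/ → mibovsundawemon.
Rule 3 (regressive voicing assimilation): /v/ precedes the voiceless obstruent /s/, so it devoices to [f] by assimilation. /mibovsundawemon/ → mibofsundawemon.
Rule 4 (final i-epenthesis): the form ends in the consonant /n/, so [i] is inserted word-finally. /mibofsundawemon/ → mibofsundawemoni.

mibofsundawemoni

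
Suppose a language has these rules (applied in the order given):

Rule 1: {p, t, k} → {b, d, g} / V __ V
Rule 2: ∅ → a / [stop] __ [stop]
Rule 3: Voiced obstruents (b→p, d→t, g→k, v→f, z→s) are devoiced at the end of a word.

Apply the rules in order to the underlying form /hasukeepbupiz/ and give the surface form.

Rule 1 (intervocalic voicing): /k/ is a voiceless stop between vowels /u/ and /e/, so it voices to [g]. /p/ is a voiceless stop between vowels /u/ and /i/, so it voices to [b]. /hasukeepbupiz/ → hasugeepbubiz.
Rule 2 (stop-cluster a-epenthesis): /p/ and /b/ form a stop–stop cluster, so [a] is inserted between them. /hasugeepbubiz/ → hasugeepabubiz.
Rule 3 (final devoicing): /z/ is a voiced obstruent in word-final position, so it devoices to [s]. /hasugeepabubiz/ → hasugeepabubis.

hasugeepabubis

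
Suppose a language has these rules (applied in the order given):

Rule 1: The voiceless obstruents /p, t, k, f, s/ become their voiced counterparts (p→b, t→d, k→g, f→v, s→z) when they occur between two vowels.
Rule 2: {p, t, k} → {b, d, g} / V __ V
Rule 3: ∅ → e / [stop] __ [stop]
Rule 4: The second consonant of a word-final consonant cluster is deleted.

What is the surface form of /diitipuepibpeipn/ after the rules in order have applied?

diidibuebibepeip

Rule 1 (intervocalic voicing): /t/ is a voiceless obstruent between vowels /i/ and /i/, so it voices to [d]. /p/ is a voiceless obstruent between vowels /i/ and /u/, so it voices to [b]. /p/ is a voiceless obstruent between vowels /e/ and /i/, so it voices to [b]. /diitipuepibpeipn/ → diidibuebibpeipn.
Rule 2 (intervocalic voicing): no segment meets the environment; /diidibuebibpeipn/ is unchanged.
Rule 3 (stop-cluster e-epenthesis): /b/ and /p/ form a stop–stop cluster, so [e] is inserted between them. /diidibuebibpeipn/ → diidibuebibepeipn.
Rule 4 (final cluster simplification): /n/ is the second consonant of a word-final cluster /pn/, so it deletes. /diidibuebibepeipn/ → diidibuebibepeip.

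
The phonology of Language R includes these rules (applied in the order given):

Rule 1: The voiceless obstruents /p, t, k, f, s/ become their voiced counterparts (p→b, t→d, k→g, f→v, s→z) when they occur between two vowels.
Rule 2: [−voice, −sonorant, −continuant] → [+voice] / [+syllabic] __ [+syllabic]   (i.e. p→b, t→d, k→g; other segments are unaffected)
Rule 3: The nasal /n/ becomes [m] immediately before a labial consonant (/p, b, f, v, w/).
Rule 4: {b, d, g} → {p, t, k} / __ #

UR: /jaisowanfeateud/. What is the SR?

jaizowamfeadeut

Rule 1 (intervocalic voicing): /s/ is a voiceless obstruent between vowels /i/ and /o/, so it voices to [z]. /t/ is a voiceless obstruent between vowels /a/ and /e/, so it voices to [d]. /jaisowanfeateud/ → jaizowanfeadeud.
Rule 2 (intervocalic voicing): no segment meets the environment; /jaizowanfeadeud/ is unchanged.
Rule 3 (nasal place assimilation): /n/ precedes the labial consonant /f/, so it assimilates in place to [m]. /jaizowanfeadeud/ → jaizowamfeadeud.
Rule 4 (final devoicing): /d/ is a voiced stop in word-final position, so it devoices to [t]. /jaizowamfeadeud/ → jaizowamfeadeut.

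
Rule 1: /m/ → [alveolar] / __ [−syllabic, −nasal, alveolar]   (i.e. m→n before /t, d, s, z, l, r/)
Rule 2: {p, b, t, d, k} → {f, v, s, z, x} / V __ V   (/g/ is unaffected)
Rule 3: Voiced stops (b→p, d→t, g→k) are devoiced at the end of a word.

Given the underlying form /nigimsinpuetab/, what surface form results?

niginsinpuesap

Rule 1 (nasal place assimilation): /m/ precedes the alveolar consonant /s/, so it assimilates in place to [n]. /nigimsinpuetab/ → niginsinpuetab.
Rule 2 (intervocalic spirantization): /t/ is a stop between vowels /e/ and /a/, so it spirantizes to the fricative [s]. /niginsinpuetab/ → niginsinpuesab.
Rule 3 (final devoicing): /b/ is a voiced stop in word-final position, so it devoices to [p]. /niginsinpuesab/ → niginsinpuesap.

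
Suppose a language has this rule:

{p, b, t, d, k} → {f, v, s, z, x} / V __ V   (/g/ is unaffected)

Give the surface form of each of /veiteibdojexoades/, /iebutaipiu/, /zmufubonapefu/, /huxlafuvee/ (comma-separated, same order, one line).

/veiteibdojexoades/: /t/ is a stop between vowels /i/ and /e/, so it spirantizes to the fricative [s]. /d/ is a stop between vowels /a/ and /e/, so it spirantizes to the fricative [z]. → [veiseibdojexoazes].
/iebutaipiu/: /b/ is a stop between vowels /e/ and /u/, so it spirantizes to the fricative [v]. /t/ is a stop between vowels /u/ and /a/, so it spirantizes to the fricative [s]. /p/ is a stop between vowels /i/ and /i/, so it spirantizes to the fricative [f]. → [ievusaifiu].
/zmufubonapefu/: /b/ is a stop between vowels /u/ and /o/, so it spirantizes to the fricative [v]. /p/ is a stop between vowels /a/ and /e/, so it spirantizes to the fricative [f]. → [zmufuvonafefu].
/huxlafuvee/: the rule's environment is not met; surfaces unchanged as [huxlafuvee].

veiseibdojexoazes, ievusaifiu, zmufuvonafefu, huxlafuvee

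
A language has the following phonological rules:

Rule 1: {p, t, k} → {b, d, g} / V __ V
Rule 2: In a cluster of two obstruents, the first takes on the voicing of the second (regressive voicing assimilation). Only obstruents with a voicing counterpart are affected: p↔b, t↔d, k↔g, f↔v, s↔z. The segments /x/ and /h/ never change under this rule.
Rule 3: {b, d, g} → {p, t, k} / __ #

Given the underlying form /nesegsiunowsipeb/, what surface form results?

neseksiunowsibep

Rule 1 (intervocalic voicing): /p/ is a voiceless stop between vowels /i/ and /e/, so it voices to [b]. /nesegsiunowsipeb/ → nesegsiunowsibeb.
Rule 2 (regressive voicing assimilation): /g/ precedes the voiceless obstruent /s/, so it devoices to [k] by assimilation. /nesegsiunowsibeb/ → neseksiunowsibeb.
Rule 3 (final devoicing): /b/ is a voiced stop in word-final position, so it devoices to [p]. /neseksiunowsibeb/ → neseksiunowsibep.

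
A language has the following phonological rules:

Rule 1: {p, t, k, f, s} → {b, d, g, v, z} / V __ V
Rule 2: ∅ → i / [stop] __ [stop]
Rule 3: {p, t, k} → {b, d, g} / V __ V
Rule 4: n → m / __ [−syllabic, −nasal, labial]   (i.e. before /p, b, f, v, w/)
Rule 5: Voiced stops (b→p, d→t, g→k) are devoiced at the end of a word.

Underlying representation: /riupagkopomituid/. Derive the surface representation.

riubagigobomiduit

Rule 1 (intervocalic voicing): /p/ is a voiceless obstruent between vowels /u/ and /a/, so it voices to [b]. /p/ is a voiceless obstruent between vowels /o/ and /o/, so it voices to [b]. /t/ is a voiceless obstruent between vowels /i/ and /u/, so it voices to [d]. /riupagkopomituid/ → riubagkobomiduid.
Rule 2 (stop-cluster i-epenthesis): /g/ and /k/ form a stop–stop cluster, so [i] is inserted between them. /riubagkobomiduid/ → riubagikobomiduid.
Rule 3 (intervocalic voicing): /k/ is a voiceless stop between vowels /i/ and /o/, so it voices to [g]. /riubagikobomiduid/ → riubagigobomiduid.
Rule 4 (nasal place assimilation): no segment meets the environment; /riubagigobomiduid/ is unchanged.
Rule 5 (final devoicing): /d/ is a voiced stop in word-final position, so it devoices to [t]. /riubagigobomiduid/ → riubagigobomiduit.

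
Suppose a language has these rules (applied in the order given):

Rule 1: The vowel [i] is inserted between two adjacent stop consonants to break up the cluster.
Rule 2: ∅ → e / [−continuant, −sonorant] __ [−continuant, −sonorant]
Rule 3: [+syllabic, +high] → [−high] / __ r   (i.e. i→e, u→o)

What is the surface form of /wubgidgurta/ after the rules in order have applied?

wubigidigorta

Rule 1 (stop-cluster i-epenthesis): /b/ and /g/ form a stop–stop cluster, so [i] is inserted between them. /d/ and /g/ form a stop–stop cluster, so [i] is inserted between them. /wubgidgurta/ → wubigidigurta.
Rule 2 (stop-cluster e-epenthesis): no segment meets the environment; /wubigidigurta/ is unchanged.
Rule 3 (pre-rhotic lowering): /u/ is a high vowel immediately before /r/, so it lowers to [o]. /wubigidigurta/ → wubigidigorta.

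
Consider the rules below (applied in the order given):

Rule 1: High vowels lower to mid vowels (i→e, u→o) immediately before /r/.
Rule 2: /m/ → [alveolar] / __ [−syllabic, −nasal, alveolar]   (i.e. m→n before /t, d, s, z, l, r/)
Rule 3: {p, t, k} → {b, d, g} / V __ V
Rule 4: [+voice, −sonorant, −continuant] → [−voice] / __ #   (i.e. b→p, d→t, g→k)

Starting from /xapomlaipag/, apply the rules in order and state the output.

Rule 1 (pre-rhotic lowering): no segment meets the environment; /xapomlaipag/ is unchanged.
Rule 2 (nasal place assimilation): /m/ precedes the alveolar consonant /l/, so it assimilates in place to [n]. /xapomlaipag/ → xaponlaipag.
Rule 3 (intervocalic voicing): /p/ is a voiceless stop between vowels /a/ and /o/, so it voices to [b]. /p/ is a voiceless stop between vowels /i/ and /a/, so it voices to [b]. /xaponlaipag/ → xabonlaibag.
Rule 4 (final devoicing): /g/ is a voiced stop in word-final position, so it devoices to [k]. /xabonlaibag/ → xabonlaibak.

xabonlaibak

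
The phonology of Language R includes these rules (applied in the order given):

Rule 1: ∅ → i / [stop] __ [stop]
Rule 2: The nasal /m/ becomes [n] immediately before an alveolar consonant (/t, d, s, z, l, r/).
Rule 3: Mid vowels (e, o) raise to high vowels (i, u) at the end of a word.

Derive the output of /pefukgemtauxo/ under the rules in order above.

pefukigentauxu

Rule 1 (stop-cluster i-epenthesis): /k/ and /g/ form a stop–stop cluster, so [i] is inserted between them. /pefukgemtauxo/ → pefukigemtauxo.
Rule 2 (nasal place assimilation): /m/ precedes the alveolar consonant /t/, so it assimilates in place to [n]. /pefukigemtauxo/ → pefukigentauxo.
Rule 3 (final vowel raising): /o/ is a mid vowel in word-final position, so it raises to [u]. /pefukigentauxo/ → pefukigentauxu.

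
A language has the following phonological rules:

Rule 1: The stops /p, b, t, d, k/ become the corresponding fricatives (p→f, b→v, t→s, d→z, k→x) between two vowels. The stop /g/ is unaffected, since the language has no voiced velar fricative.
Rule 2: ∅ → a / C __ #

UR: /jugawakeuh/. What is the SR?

jugawaxeuha

Rule 1 (intervocalic spirantization): /k/ is a stop between vowels /a/ and /e/, so it spirantizes to the fricative [x]. /jugawakeuh/ → jugawaxeuh.
Rule 2 (final a-epenthesis): the form ends in the consonant /h/, so [a] is inserted word-finally. /jugawaxeuh/ → jugawaxeuha.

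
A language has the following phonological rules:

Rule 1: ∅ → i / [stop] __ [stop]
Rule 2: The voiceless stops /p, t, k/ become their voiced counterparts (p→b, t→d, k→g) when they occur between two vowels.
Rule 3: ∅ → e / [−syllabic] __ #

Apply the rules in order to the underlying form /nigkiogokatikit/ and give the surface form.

nigigiogogadigite

Rule 1 (stop-cluster i-epenthesis): /g/ and /k/ form a stop–stop cluster, so [i] is inserted between them. /nigkiogokatikit/ → nigikiogokatikit.
Rule 2 (intervocalic voicing): /k/ is a voiceless stop between vowels /i/ and /i/, so it voices to [g]. /k/ is a voiceless stop between vowels /o/ and /a/, so it voices to [g]. /t/ is a voiceless stop between vowels /a/ and /i/, so it voices to [d]. /k/ is a voiceless stop between vowels /i/ and /i/, so it voices to [g]. /nigikiogokatikit/ → nigigiogogadigit.
Rule 3 (final e-epenthesis): the form ends in the consonant /t/, so [e] is inserted word-finally. /nigigiogogadigit/ → nigigiogogadigite.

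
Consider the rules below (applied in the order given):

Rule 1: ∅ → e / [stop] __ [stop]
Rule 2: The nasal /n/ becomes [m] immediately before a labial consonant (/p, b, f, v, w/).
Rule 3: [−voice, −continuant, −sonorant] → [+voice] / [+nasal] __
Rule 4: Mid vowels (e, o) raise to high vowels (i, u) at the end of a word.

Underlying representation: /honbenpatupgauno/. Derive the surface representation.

Rule 1 (stop-cluster e-epenthesis): /p/ and /g/ form a stop–stop cluster, so [e] is inserted between them. /honbenpatupgauno/ → honbenpatupegauno.
Rule 2 (nasal place assimilation): /n/ precedes the labial consonant /b/, so it assimilates in place to [m]. /n/ precedes the labial consonant /p/, so it assimilates in place to [m]. /honbenpatupegauno/ → hombempatupegauno.
Rule 3 (post-nasal voicing): /p/ is a voiceless stop immediately after the nasal /m/, so it voices to [b]. /hombempatupegauno/ → hombembatupegauno.
Rule 4 (final vowel raising): /o/ is a mid vowel in word-final position, so it raises to [u]. /hombembatupegauno/ → hombembatupegaunu.

hombembatupegaunu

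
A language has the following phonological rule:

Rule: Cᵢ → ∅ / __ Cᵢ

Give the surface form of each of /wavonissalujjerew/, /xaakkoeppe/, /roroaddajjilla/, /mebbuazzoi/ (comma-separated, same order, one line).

/wavonissalujjerew/: /ss/ is a geminate; the first /s/ deletes. /jj/ is a geminate; the first /j/ deletes. → [wavonisalujerew].
/xaakkoeppe/: /kk/ is a geminate; the first /k/ deletes. /pp/ is a geminate; the first /p/ deletes. → [xaakoepe].
/roroaddajjilla/: /dd/ is a geminate; the first /d/ deletes. /jj/ is a geminate; the first /j/ deletes. /ll/ is a geminate; the first /l/ deletes. → [roroadajila].
/mebbuazzoi/: /bb/ is a geminate; the first /b/ deletes. /zz/ is a geminate; the first /z/ deletes. → [mebuazoi].

wavonisalujerew, xaakoepe, roroadajila, mebuazoi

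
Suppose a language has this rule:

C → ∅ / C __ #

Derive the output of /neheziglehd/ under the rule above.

/d/ is the second consonant of a word-final cluster /hd/, so it deletes.
The other instances of /n/, /h/, /z/, /g/, /l/ do not occur in the required environment and remain unchanged.
Surface form: [nehezigleh].

nehezigleh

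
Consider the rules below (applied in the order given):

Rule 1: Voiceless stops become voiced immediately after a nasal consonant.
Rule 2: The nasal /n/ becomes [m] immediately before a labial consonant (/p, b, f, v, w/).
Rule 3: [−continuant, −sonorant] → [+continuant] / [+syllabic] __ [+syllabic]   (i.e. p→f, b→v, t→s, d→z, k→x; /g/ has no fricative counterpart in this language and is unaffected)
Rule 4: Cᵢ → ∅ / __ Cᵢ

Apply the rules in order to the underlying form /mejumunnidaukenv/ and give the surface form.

Rule 1 (post-nasal voicing): no segment meets the environment; /mejumunnidaukenv/ is unchanged.
Rule 2 (nasal place assimilation): /n/ precedes the labial consonant /v/, so it assimilates in place to [m]. /mejumunnidaukenv/ → mejumunnidaukemv.
Rule 3 (intervocalic spirantization): /d/ is a stop between vowels /i/ and /a/, so it spirantizes to the fricative [z]. /k/ is a stop between vowels /u/ and /e/, so it spirantizes to the fricative [x]. /mejumunnidaukemv/ → mejumunnizauxemv.
Rule 4 (degemination): /nn/ is a geminate; the first /n/ deletes. /mejumunnizauxemv/ → mejumunizauxemv.

mejumunizauxemv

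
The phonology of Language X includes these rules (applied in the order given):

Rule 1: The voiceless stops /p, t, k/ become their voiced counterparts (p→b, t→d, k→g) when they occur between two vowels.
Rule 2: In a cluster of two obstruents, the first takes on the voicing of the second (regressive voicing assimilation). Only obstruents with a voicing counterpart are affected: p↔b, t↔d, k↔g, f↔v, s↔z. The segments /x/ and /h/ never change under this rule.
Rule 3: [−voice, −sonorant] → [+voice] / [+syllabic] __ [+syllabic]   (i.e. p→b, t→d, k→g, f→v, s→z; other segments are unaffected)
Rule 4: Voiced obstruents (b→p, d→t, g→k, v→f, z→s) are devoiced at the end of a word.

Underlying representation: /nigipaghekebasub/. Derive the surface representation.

nigibakhegebazup

Rule 1 (intervocalic voicing): /p/ is a voiceless stop between vowels /i/ and /a/, so it voices to [b]. /k/ is a voiceless stop between vowels /e/ and /e/, so it voices to [g]. /nigipaghekebasub/ → nigibaghegebasub.
Rule 2 (regressive voicing assimilation): /g/ precedes the voiceless obstruent /h/, so it devoices to [k] by assimilation. /nigibaghegebasub/ → nigibakhegebasub.
Rule 3 (intervocalic voicing): /s/ is a voiceless obstruent between vowels /a/ and /u/, so it voices to [z]. /nigibakhegebasub/ → nigibakhegebazub.
Rule 4 (final devoicing): /b/ is a voiced obstruent in word-final position, so it devoices to [p]. /nigibakhegebazub/ → nigibakhegebazup.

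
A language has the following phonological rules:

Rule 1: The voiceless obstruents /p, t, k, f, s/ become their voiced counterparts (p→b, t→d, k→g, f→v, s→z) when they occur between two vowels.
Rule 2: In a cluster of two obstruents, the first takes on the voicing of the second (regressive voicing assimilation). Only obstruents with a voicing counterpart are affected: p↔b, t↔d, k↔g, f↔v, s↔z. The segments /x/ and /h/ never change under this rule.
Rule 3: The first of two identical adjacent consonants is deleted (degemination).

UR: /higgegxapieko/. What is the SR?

Rule 1 (intervocalic voicing): /p/ is a voiceless obstruent between vowels /a/ and /i/, so it voices to [b]. /k/ is a voiceless obstruent between vowels /e/ and /o/, so it voices to [g]. /higgegxapieko/ → higgegxabiego.
Rule 2 (regressive voicing assimilation): /g/ precedes the voiceless obstruent /x/, so it devoices to [k] by assimilation. /higgegxabiego/ → higgekxabiego.
Rule 3 (degemination): /gg/ is a geminate; the first /g/ deletes. /higgekxabiego/ → higekxabiego.

higekxabiego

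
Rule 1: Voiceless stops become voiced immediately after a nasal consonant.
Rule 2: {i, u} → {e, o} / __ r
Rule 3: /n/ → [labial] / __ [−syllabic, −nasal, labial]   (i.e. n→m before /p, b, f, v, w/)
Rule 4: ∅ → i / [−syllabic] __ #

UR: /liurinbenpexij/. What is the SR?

liorimbembexiji

Rule 1 (post-nasal voicing): /p/ is a voiceless stop immediately after the nasal /n/, so it voices to [b]. /liurinbenpexij/ → liurinbenbexij.
Rule 2 (pre-rhotic lowering): /u/ is a high vowel immediately before /r/, so it lowers to [o]. /liurinbenbexij/ → liorinbenbexij.
Rule 3 (nasal place assimilation): /n/ precedes the labial consonant /b/, so it assimilates in place to [m]. /n/ precedes the labial consonant /b/, so it assimilates in place to [m]. /liorinbenbexij/ → liorimbembexij.
Rule 4 (final i-epenthesis): the form ends in the consonant /j/, so [i] is inserted word-finally. /liorimbembexij/ → liorimbembexiji.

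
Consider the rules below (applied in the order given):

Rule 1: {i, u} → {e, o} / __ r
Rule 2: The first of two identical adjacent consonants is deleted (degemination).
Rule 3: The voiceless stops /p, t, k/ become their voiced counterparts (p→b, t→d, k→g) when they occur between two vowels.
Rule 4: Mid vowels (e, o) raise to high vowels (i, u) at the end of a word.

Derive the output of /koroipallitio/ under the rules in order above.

Rule 1 (pre-rhotic lowering): no segment meets the environment; /koroipallitio/ is unchanged.
Rule 2 (degemination): /ll/ is a geminate; the first /l/ deletes. /koroipallitio/ → koroipalitio.
Rule 3 (intervocalic voicing): /p/ is a voiceless stop between vowels /i/ and /a/, so it voices to [b]. /t/ is a voiceless stop between vowels /i/ and /i/, so it voices to [d]. /koroipalitio/ → koroibalidio.
Rule 4 (final vowel raising): /o/ is a mid vowel in word-final position, so it raises to [u]. /koroibalidio/ → koroibalidiu.

koroibalidiu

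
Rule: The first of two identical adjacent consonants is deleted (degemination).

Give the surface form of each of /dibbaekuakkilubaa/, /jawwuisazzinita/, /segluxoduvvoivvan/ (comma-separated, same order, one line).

/dibbaekuakkilubaa/: /bb/ is a geminate; the first /b/ deletes. /kk/ is a geminate; the first /k/ deletes. → [dibaekuakilubaa].
/jawwuisazzinita/: /ww/ is a geminate; the first /w/ deletes. /zz/ is a geminate; the first /z/ deletes. → [jawuisazinita].
/segluxoduvvoivvan/: /vv/ is a geminate; the first /v/ deletes. /vv/ is a geminate; the first /v/ deletes. → [segluxoduvoivan].

dibaekuakilubaa, jawuisazinita, segluxoduvoivan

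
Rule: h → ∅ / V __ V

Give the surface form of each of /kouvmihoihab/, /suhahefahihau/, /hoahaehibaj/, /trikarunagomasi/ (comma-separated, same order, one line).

kouvmioiab, suaefaiau, hoaaeibaj, trikarunagomasi

/kouvmihoihab/: /h/ occurs between vowels /i/ and /o/, so it deletes. /h/ occurs between vowels /i/ and /a/, so it deletes. → [kouvmioiab].
/suhahefahihau/: /h/ occurs between vowels /u/ and /a/, so it deletes. /h/ occurs between vowels /a/ and /e/, so it deletes. /h/ occurs between vowels /a/ and /i/, so it deletes. /h/ occurs between vowels /i/ and /a/, so it deletes. → [suaefaiau].
/hoahaehibaj/: /h/ occurs between vowels /a/ and /a/, so it deletes. /h/ occurs between vowels /e/ and /i/, so it deletes. → [hoaaeibaj].
/trikarunagomasi/: the rule's environment is not met; surfaces unchanged as [trikarunagomasi].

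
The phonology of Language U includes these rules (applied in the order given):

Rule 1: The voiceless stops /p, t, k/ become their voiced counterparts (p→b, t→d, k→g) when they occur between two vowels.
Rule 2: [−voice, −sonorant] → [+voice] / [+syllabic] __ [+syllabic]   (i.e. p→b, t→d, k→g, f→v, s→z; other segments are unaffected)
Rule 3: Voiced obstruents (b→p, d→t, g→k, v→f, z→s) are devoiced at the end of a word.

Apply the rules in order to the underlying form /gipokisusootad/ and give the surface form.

Rule 1 (intervocalic voicing): /p/ is a voiceless stop between vowels /i/ and /o/, so it voices to [b]. /k/ is a voiceless stop between vowels /o/ and /i/, so it voices to [g]. /t/ is a voiceless stop between vowels /o/ and /a/, so it voices to [d]. /gipokisusootad/ → gibogisusoodad.
Rule 2 (intervocalic voicing): /s/ is a voiceless obstruent between vowels /i/ and /u/, so it voices to [z]. /s/ is a voiceless obstruent between vowels /u/ and /o/, so it voices to [z]. /gibogisusoodad/ → gibogizuzoodad.
Rule 3 (final devoicing): /d/ is a voiced obstruent in word-final position, so it devoices to [t]. /gibogizuzoodad/ → gibogizuzoodat.

gibogizuzoodat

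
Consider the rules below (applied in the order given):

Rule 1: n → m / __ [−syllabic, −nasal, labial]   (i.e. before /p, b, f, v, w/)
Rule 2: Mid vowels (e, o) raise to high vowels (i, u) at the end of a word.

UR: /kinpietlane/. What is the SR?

Rule 1 (nasal place assimilation): /n/ precedes the labial consonant /p/, so it assimilates in place to [m]. /kinpietlane/ → kimpietlane.
Rule 2 (final vowel raising): /e/ is a mid vowel in word-final position, so it raises to [i]. /kimpietlane/ → kimpietlani.

kimpietlani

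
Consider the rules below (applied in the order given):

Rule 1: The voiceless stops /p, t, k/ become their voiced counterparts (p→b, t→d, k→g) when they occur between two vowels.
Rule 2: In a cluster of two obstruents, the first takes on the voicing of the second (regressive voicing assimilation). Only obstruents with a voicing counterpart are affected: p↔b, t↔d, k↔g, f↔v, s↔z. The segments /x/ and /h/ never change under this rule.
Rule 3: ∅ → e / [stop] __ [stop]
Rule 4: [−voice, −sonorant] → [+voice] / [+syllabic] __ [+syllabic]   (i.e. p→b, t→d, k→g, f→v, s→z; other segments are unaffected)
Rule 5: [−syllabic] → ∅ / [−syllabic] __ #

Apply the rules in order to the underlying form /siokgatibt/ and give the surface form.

Rule 1 (intervocalic voicing): /t/ is a voiceless stop between vowels /a/ and /i/, so it voices to [d]. /siokgatibt/ → siokgadibt.
Rule 2 (regressive voicing assimilation): /k/ precedes the voiced obstruent /g/, so it voices to [g] by assimilation. /b/ precedes the voiceless obstruent /t/, so it devoices to [p] by assimilation. /siokgadibt/ → sioggadipt.
Rule 3 (stop-cluster e-epenthesis): /g/ and /g/ form a stop–stop cluster, so [e] is inserted between them. /p/ and /t/ form a stop–stop cluster, so [e] is inserted between them. /sioggadipt/ → siogegadipet.
Rule 4 (intervocalic voicing): /p/ is a voiceless obstruent between vowels /i/ and /e/, so it voices to [b]. /siogegadipet/ → siogegadibet.
Rule 5 (final cluster simplification): no segment meets the environment; /siogegadibet/ is unchanged.

siogegadibet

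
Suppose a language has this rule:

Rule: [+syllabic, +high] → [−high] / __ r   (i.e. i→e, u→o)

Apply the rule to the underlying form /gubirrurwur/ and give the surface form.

guberrorwor

Scanning /gubirrurwur/: /u/ at position 2 is not in the conditioning environment; /i/ is a high vowel immediately before /r/, so it lowers to [e]; /u/ is a high vowel immediately before /r/, so it lowers to [o]; /u/ is a high vowel immediately before /r/, so it lowers to [o].
Result: [guberrorwor].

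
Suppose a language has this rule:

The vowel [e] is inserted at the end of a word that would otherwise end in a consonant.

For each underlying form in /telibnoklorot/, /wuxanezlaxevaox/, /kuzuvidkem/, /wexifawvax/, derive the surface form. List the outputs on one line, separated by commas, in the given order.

/telibnoklorot/: the form ends in the consonant /t/, so [e] is inserted word-finally. → [telibnoklorote].
/wuxanezlaxevaox/: the form ends in the consonant /x/, so [e] is inserted word-finally. → [wuxanezlaxevaoxe].
/kuzuvidkem/: the form ends in the consonant /m/, so [e] is inserted word-finally. → [kuzuvidkeme].
/wexifawvax/: the form ends in the consonant /x/, so [e] is inserted word-finally. → [wexifawvaxe].

telibnoklorote, wuxanezlaxevaoxe, kuzuvidkeme, wexifawvaxe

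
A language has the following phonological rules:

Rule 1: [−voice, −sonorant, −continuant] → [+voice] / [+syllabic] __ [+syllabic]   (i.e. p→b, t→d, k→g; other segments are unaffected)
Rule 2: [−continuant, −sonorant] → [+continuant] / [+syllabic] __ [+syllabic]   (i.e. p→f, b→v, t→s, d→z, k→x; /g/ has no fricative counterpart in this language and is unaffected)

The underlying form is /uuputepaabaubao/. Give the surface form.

Rule 1 (intervocalic voicing): /p/ is a voiceless stop between vowels /u/ and /u/, so it voices to [b]. /t/ is a voiceless stop between vowels /u/ and /e/, so it voices to [d]. /p/ is a voiceless stop between vowels /e/ and /a/, so it voices to [b]. /uuputepaabaubao/ → uubudebaabaubao.
Rule 2 (intervocalic spirantization): /b/ is a stop between vowels /u/ and /u/, so it spirantizes to the fricative [v]. /d/ is a stop between vowels /u/ and /e/, so it spirantizes to the fricative [z]. /b/ is a stop between vowels /e/ and /a/, so it spirantizes to the fricative [v]. /b/ is a stop between vowels /a/ and /a/, so it spirantizes to the fricative [v]. /b/ is a stop between vowels /u/ and /a/, so it spirantizes to the fricative [v]. /uubudebaabaubao/ → uuvuzevaavauvao.

uuvuzevaavauvao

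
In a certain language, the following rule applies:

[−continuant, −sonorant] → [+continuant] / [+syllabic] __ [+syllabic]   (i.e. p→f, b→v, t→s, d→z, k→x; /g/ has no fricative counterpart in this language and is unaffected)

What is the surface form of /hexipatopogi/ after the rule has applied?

/p/ is a stop between vowels /i/ and /a/, so it spirantizes to the fricative [f].
/t/ is a stop between vowels /a/ and /o/, so it spirantizes to the fricative [s].
/p/ is a stop between vowels /o/ and /o/, so it spirantizes to the fricative [f].
Surface form: [hexifasofogi].

hexifasofogi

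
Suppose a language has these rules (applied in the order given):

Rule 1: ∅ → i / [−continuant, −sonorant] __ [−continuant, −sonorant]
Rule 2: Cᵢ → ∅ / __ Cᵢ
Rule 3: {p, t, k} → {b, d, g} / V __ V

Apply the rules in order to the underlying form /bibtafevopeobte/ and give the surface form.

Rule 1 (stop-cluster i-epenthesis): /b/ and /t/ form a stop–stop cluster, so [i] is inserted between them. /b/ and /t/ form a stop–stop cluster, so [i] is inserted between them. /bibtafevopeobte/ → bibitafevopeobite.
Rule 2 (degemination): no segment meets the environment; /bibitafevopeobite/ is unchanged.
Rule 3 (intervocalic voicing): /t/ is a voiceless stop between vowels /i/ and /a/, so it voices to [d]. /p/ is a voiceless stop between vowels /o/ and /e/, so it voices to [b]. /t/ is a voiceless stop between vowels /i/ and /e/, so it voices to [d]. /bibitafevopeobite/ → bibidafevobeobide.

bibidafevobeobide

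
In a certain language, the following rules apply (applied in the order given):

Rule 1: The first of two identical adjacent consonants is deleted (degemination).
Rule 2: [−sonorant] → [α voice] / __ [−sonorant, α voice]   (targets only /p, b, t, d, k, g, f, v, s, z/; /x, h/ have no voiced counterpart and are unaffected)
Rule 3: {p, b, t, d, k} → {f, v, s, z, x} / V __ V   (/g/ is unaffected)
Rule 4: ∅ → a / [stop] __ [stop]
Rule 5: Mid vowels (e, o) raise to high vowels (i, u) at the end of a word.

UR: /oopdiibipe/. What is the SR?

Rule 1 (degemination): no segment meets the environment; /oopdiibipe/ is unchanged.
Rule 2 (regressive voicing assimilation): /p/ precedes the voiced obstruent /d/, so it voices to [b] by assimilation. /oopdiibipe/ → oobdiibipe.
Rule 3 (intervocalic spirantization): /b/ is a stop between vowels /i/ and /i/, so it spirantizes to the fricative [v]. /p/ is a stop between vowels /i/ and /e/, so it spirantizes to the fricative [f]. /oobdiibipe/ → oobdiivife.
Rule 4 (stop-cluster a-epenthesis): /b/ and /d/ form a stop–stop cluster, so [a] is inserted between them. /oobdiivife/ → oobadiivife.
Rule 5 (final vowel raising): /e/ is a mid vowel in word-final position, so it raises to [i]. /oobadiivife/ → oobadiivifi.

oobadiivifi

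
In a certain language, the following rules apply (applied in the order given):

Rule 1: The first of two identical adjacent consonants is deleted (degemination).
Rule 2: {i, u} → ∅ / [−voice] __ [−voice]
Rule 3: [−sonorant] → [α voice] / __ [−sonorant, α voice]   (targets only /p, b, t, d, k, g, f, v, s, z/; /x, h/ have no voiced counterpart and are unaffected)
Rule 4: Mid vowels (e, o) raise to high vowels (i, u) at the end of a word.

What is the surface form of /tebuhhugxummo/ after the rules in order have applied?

Rule 1 (degemination): /hh/ is a geminate; the first /h/ deletes. /mm/ is a geminate; the first /m/ deletes. /tebuhhugxummo/ → tebuhugxumo.
Rule 2 (high vowel syncope): no segment meets the environment; /tebuhugxumo/ is unchanged.
Rule 3 (regressive voicing assimilation): /g/ precedes the voiceless obstruent /x/, so it devoices to [k] by assimilation. /tebuhugxumo/ → tebuhukxumo.
Rule 4 (final vowel raising): /o/ is a mid vowel in word-final position, so it raises to [u]. /tebuhukxumo/ → tebuhukxumu.

tebuhukxumu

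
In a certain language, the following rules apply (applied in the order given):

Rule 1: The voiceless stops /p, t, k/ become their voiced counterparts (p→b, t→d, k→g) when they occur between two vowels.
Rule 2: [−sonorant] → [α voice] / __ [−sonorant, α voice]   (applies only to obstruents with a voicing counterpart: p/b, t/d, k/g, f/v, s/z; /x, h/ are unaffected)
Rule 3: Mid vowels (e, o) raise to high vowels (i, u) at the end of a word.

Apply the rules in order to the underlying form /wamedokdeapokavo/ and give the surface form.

wamedogdeabogavu

Rule 1 (intervocalic voicing): /p/ is a voiceless stop between vowels /a/ and /o/, so it voices to [b]. /k/ is a voiceless stop between vowels /o/ and /a/, so it voices to [g]. /wamedokdeapokavo/ → wamedokdeabogavo.
Rule 2 (regressive voicing assimilation): /k/ precedes the voiced obstruent /d/, so it voices to [g] by assimilation. /wamedokdeabogavo/ → wamedogdeabogavo.
Rule 3 (final vowel raising): /o/ is a mid vowel in word-final position, so it raises to [u]. /wamedogdeabogavo/ → wamedogdeabogavu.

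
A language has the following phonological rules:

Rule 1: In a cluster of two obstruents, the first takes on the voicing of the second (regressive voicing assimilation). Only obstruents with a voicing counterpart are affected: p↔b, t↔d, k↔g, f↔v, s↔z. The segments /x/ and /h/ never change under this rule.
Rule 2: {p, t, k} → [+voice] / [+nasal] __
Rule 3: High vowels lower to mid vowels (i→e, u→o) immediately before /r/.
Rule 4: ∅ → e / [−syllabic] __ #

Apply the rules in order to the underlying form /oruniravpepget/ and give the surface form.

orunerafpebgete

Rule 1 (regressive voicing assimilation): /v/ precedes the voiceless obstruent /p/, so it devoices to [f] by assimilation. /p/ precedes the voiced obstruent /g/, so it voices to [b] by assimilation. /oruniravpepget/ → orunirafpebget.
Rule 2 (post-nasal voicing): no segment meets the environment; /orunirafpebget/ is unchanged.
Rule 3 (pre-rhotic lowering): /i/ is a high vowel immediately before /r/, so it lowers to [e]. /orunirafpebget/ → orunerafpebget.
Rule 4 (final e-epenthesis): the form ends in the consonant /t/, so [e] is inserted word-finally. /orunerafpebget/ → orunerafpebgete.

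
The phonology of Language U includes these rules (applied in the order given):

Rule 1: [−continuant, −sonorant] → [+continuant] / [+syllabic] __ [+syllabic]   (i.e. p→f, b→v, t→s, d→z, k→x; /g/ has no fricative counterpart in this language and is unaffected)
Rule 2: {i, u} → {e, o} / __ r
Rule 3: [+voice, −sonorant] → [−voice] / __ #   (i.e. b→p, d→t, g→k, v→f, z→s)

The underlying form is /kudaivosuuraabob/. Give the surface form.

kuzaivosuoraavop

Rule 1 (intervocalic spirantization): /d/ is a stop between vowels /u/ and /a/, so it spirantizes to the fricative [z]. /b/ is a stop between vowels /a/ and /o/, so it spirantizes to the fricative [v]. /kudaivosuuraabob/ → kuzaivosuuraavob.
Rule 2 (pre-rhotic lowering): /u/ is a high vowel immediately before /r/, so it lowers to [o]. /kuzaivosuuraavob/ → kuzaivosuoraavob.
Rule 3 (final devoicing): /b/ is a voiced obstruent in word-final position, so it devoices to [p]. /kuzaivosuoraavob/ → kuzaivosuoraavop.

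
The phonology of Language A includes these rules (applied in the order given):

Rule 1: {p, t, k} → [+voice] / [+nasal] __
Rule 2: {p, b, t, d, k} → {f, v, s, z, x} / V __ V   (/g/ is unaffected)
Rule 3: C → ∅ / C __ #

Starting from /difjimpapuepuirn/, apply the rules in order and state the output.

difjimbafuefuir

Rule 1 (post-nasal voicing): /p/ is a voiceless stop immediately after the nasal /m/, so it voices to [b]. /difjimpapuepuirn/ → difjimbapuepuirn.
Rule 2 (intervocalic spirantization): /p/ is a stop between vowels /a/ and /u/, so it spirantizes to the fricative [f]. /p/ is a stop between vowels /e/ and /u/, so it spirantizes to the fricative [f]. /difjimbapuepuirn/ → difjimbafuefuirn.
Rule 3 (final cluster simplification): /n/ is the second consonant of a word-final cluster /rn/, so it deletes. /difjimbafuefuirn/ → difjimbafuefuir.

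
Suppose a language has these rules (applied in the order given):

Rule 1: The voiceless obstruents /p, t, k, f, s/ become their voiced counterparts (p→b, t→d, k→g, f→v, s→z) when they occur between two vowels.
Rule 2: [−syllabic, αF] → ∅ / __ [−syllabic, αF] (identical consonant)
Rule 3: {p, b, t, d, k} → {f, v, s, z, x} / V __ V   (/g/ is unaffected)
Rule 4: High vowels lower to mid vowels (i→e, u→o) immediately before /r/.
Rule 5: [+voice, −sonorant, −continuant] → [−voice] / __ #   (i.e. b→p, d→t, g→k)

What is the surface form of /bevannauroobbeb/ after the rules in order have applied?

bevanaoroovep

Rule 1 (intervocalic voicing): no segment meets the environment; /bevannauroobbeb/ is unchanged.
Rule 2 (degemination): /nn/ is a geminate; the first /n/ deletes. /bb/ is a geminate; the first /b/ deletes. /bevannauroobbeb/ → bevanauroobeb.
Rule 3 (intervocalic spirantization): /b/ is a stop between vowels /o/ and /e/, so it spirantizes to the fricative [v]. /bevanauroobeb/ → bevanaurooveb.
Rule 4 (pre-rhotic lowering): /u/ is a high vowel immediately before /r/, so it lowers to [o]. /bevanaurooveb/ → bevanaorooveb.
Rule 5 (final devoicing): /b/ is a voiced stop in word-final position, so it devoices to [p]. /bevanaorooveb/ → bevanaoroovep.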